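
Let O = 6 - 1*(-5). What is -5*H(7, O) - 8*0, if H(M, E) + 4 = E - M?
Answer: 0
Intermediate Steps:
O = 11 (O = 6 + 5 = 11)
H(M, E) = -4 + E - M (H(M, E) = -4 + (E - M) = -4 + E - M)
-5*H(7, O) - 8*0 = -5*(-4 + 11 - 1*7) - 8*0 = -5*(-4 + 11 - 7) + 0 = -5*0 + 0 = 0 + 0 = 0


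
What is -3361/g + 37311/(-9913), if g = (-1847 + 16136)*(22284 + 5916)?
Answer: -15034493305393/3994441367400 ≈ -3.7639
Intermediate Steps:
g = 402949800 (g = 14289*28200 = 402949800)
-3361/g + 37311/(-9913) = -3361/402949800 + 37311/(-9913) = -3361*1/402949800 + 37311*(-1/9913) = -3361/402949800 - 37311/9913 = -15034493305393/3994441367400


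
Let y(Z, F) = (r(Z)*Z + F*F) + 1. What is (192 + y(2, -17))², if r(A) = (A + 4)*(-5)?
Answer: 178084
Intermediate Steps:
r(A) = -20 - 5*A (r(A) = (4 + A)*(-5) = -20 - 5*A)
y(Z, F) = 1 + F² + Z*(-20 - 5*Z) (y(Z, F) = ((-20 - 5*Z)*Z + F*F) + 1 = (Z*(-20 - 5*Z) + F²) + 1 = (F² + Z*(-20 - 5*Z)) + 1 = 1 + F² + Z*(-20 - 5*Z))
(192 + y(2, -17))² = (192 + (1 + (-17)² - 5*2*(4 + 2)))² = (192 + (1 + 289 - 5*2*6))² = (192 + (1 + 289 - 60))² = (192 + 230)² = 422² = 178084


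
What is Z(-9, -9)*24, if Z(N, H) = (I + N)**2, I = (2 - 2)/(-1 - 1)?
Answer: 1944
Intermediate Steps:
I = 0 (I = 0/(-2) = 0*(-1/2) = 0)
Z(N, H) = N**2 (Z(N, H) = (0 + N)**2 = N**2)
Z(-9, -9)*24 = (-9)**2*24 = 81*24 = 1944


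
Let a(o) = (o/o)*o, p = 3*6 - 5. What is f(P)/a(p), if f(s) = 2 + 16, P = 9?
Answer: 18/13 ≈ 1.3846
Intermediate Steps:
f(s) = 18
p = 13 (p = 18 - 5 = 13)
a(o) = o (a(o) = 1*o = o)
f(P)/a(p) = 18/13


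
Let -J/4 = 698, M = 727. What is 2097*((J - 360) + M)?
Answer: -5085225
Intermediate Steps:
J = -2792 (J = -4*698 = -2792)
2097*((J - 360) + M) = 2097*((-2792 - 360) + 727) = 2097*(-3152 + 727) = 2097*(-2425) = -5085225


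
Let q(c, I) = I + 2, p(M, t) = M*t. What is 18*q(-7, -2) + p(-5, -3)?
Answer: 15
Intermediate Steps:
q(c, I) = 2 + I
18*q(-7, -2) + p(-5, -3) = 18*(2 - 2) - 5*(-3) = 18*0 + 15 = 0 + 15 = 15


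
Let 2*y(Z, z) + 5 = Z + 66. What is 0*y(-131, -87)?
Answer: 0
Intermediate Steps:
y(Z, z) = 61/2 + Z/2 (y(Z, z) = -5/2 + (Z + 66)/2 = -5/2 + (66 + Z)/2 = -5/2 + (33 + Z/2) = 61/2 + Z/2)
0*y(-131, -87) = 0*(61/2 + (1/2)*(-131)) = 0*(61/2 - 131/2) = 0*(-35) = 0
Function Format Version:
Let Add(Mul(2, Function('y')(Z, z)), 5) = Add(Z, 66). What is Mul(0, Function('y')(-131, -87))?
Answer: 0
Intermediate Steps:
Function('y')(Z, z) = Add(Rational(61, 2), Mul(Rational(1, 2), Z)) (Function('y')(Z, z) = Add(Rational(-5, 2), Mul(Rational(1, 2), Add(Z, 66))) = Add(Rational(-5, 2), Mul(Rational(1, 2), Add(66, Z))) = Add(Rational(-5, 2), Add(33, Mul(Rational(1, 2), Z))) = Add(Rational(61, 2), Mul(Rational(1, 2), Z)))
Mul(0, Function('y')(-131, -87)) = Mul(0, Add(Rational(61, 2), Mul(Rational(1, 2), -131))) = Mul(0, Add(Rational(61, 2), Rational(-131, 2))) = Mul(0, -35) = 0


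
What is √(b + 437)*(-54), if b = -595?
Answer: -54*I*√158 ≈ -678.77*I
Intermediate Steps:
√(b + 437)*(-54) = √(-595 + 437)*(-54) = √(-158)*(-54) = (I*√158)*(-54) = -54*I*√158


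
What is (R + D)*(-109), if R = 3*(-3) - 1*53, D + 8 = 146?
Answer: -8284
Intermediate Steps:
D = 138 (D = -8 + 146 = 138)
R = -62 (R = -9 - 53 = -62)
(R + D)*(-109) = (-62 + 138)*(-109) = 76*(-109) = -8284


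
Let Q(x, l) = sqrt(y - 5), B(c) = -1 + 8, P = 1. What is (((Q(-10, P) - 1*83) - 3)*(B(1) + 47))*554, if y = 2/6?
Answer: -2572776 + 9972*I*sqrt(42) ≈ -2.5728e+6 + 64626.0*I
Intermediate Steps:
B(c) = 7
y = 1/3 (y = 2*(1/6) = 1/3 ≈ 0.33333)
Q(x, l) = I*sqrt(42)/3 (Q(x, l) = sqrt(1/3 - 5) = sqrt(-14/3) = I*sqrt(42)/3)
(((Q(-10, P) - 1*83) - 3)*(B(1) + 47))*554 = (((I*sqrt(42)/3 - 1*83) - 3)*(7 + 47))*554 = (((I*sqrt(42)/3 - 83) - 3)*54)*554 = (((-83 + I*sqrt(42)/3) - 3)*54)*554 = ((-86 + I*sqrt(42)/3)*54)*554 = (-4644 + 18*I*sqrt(42))*554 = -2572776 + 9972*I*sqrt(42)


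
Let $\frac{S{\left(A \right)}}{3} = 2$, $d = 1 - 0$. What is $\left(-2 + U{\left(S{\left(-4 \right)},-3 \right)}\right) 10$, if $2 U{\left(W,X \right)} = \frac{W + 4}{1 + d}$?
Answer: $5$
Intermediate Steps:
$d = 1$ ($d = 1 + 0 = 1$)
$S{\left(A \right)} = 6$ ($S{\left(A \right)} = 3 \cdot 2 = 6$)
$U{\left(W,X \right)} = 1 + \frac{W}{4}$ ($U{\left(W,X \right)} = \frac{\left(W + 4\right) \frac{1}{1 + 1}}{2} = \frac{\left(4 + W\right) \frac{1}{2}}{2} = \frac{2 + \frac{W}{2}}{2} = 1 + \frac{W}{4}$)
$\left(-2 + U{\left(S{\left(-4 \right)},-3 \right)}\right) 10 = \left(-2 + \left(1 + \frac{1}{4} \cdot 6\right)\right) 10 = \left(-2 + \left(1 + \frac{3}{2}\right)\right) 10 = \left(-2 + \frac{5}{2}\right) 10 = \frac{1}{2} \cdot 10 = 5$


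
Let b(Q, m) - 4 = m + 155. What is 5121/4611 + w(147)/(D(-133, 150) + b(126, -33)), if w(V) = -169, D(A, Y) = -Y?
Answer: 300721/36888 ≈ 8.1523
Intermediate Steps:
b(Q, m) = 159 + m (b(Q, m) = 4 + (m + 155) = 4 + (155 + m) = 159 + m)
5121/4611 + w(147)/(D(-133, 150) + b(126, -33)) = 5121/4611 - 169/(-1*150 + (159 - 33)) = 5121*(1/4611) - 169/(-150 + 126) = 1707/1537 - 169/(-24) = 1707/1537 - 169*(-1/24) = 1707/1537 + 169/24 = 300721/36888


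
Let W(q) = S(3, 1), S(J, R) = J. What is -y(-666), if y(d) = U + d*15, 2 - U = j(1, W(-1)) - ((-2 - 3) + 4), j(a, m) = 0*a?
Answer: 9989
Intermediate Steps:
W(q) = 3
j(a, m) = 0
U = 1 (U = 2 - (0 - ((-2 - 3) + 4)) = 2 - (0 - (-5 + 4)) = 2 - (0 - 1*(-1)) = 2 - (0 + 1) = 2 - 1*1 = 2 - 1 = 1)
y(d) = 1 + 15*d (y(d) = 1 + d*15 = 1 + 15*d)
-y(-666) = -(1 + 15*(-666)) = -(1 - 9990) = -1*(-9989) = 9989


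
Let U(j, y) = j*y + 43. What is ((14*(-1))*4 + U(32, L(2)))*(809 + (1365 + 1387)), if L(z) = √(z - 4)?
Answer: -46293 + 113952*I*√2 ≈ -46293.0 + 1.6115e+5*I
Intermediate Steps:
L(z) = √(-4 + z)
U(j, y) = 43 + j*y
((14*(-1))*4 + U(32, L(2)))*(809 + (1365 + 1387)) = ((14*(-1))*4 + (43 + 32*√(-4 + 2)))*(809 + (1365 + 1387)) = (-14*4 + (43 + 32*√(-2)))*(809 + 2752) = (-56 + (43 + 32*(I*√2)))*3561 = (-56 + (43 + 32*I*√2))*3561 = (-13 + 32*I*√2)*3561 = -46293 + 113952*I*√2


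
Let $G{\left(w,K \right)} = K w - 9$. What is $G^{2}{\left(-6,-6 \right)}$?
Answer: $729$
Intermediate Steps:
$G{\left(w,K \right)} = -9 + K w$
$G^{2}{\left(-6,-6 \right)} = \left(-9 - -36\right)^{2} = \left(-9 + 36\right)^{2} = 27^{2} = 729$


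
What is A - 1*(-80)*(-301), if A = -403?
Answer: -24483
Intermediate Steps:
A - 1*(-80)*(-301) = -403 - 1*(-80)*(-301) = -403 + 80*(-301) = -403 - 24080 = -24483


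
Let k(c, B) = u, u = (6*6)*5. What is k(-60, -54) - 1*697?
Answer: -517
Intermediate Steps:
u = 180 (u = 36*5 = 180)
k(c, B) = 180
k(-60, -54) - 1*697 = 180 - 1*697 = 180 - 697 = -517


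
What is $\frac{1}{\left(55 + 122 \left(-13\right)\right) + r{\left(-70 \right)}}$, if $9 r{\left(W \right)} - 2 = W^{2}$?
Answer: $- \frac{3}{2959} \approx -0.0010139$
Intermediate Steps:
$r{\left(W \right)} = \frac{2}{9} + \frac{W^{2}}{9}$
$\frac{1}{\left(55 + 122 \left(-13\right)\right) + r{\left(-70 \right)}} = \frac{1}{\left(55 + 122 \left(-13\right)\right) + \left(\frac{2}{9} + \frac{\left(-70\right)^{2}}{9}\right)} = \frac{1}{\left(55 - 1586\right) + \left(\frac{2}{9} + \frac{1}{9} \cdot 4900\right)} = \frac{1}{-1531 + \left(\frac{2}{9} + \frac{4900}{9}\right)} = \frac{1}{-1531 + \frac{1634}{3}} = \frac{1}{- \frac{2959}{3}} = - \frac{3}{2959}$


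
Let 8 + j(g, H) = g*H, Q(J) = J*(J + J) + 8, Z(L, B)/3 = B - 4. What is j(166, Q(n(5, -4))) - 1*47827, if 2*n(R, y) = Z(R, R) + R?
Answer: -41195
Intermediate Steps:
Z(L, B) = -12 + 3*B (Z(L, B) = 3*(B - 4) = 3*(-4 + B) = -12 + 3*B)
n(R, y) = -6 + 2*R (n(R, y) = ((-12 + 3*R) + R)/2 = (-12 + 4*R)/2 = -6 + 2*R)
Q(J) = 8 + 2*J**2 (Q(J) = J*(2*J) + 8 = 2*J**2 + 8 = 8 + 2*J**2)
j(g, H) = -8 + H*g (j(g, H) = -8 + g*H = -8 + H*g)
j(166, Q(n(5, -4))) - 1*47827 = (-8 + (8 + 2*(-6 + 2*5)**2)*166) - 1*47827 = (-8 + (8 + 2*(-6 + 10)**2)*166) - 47827 = (-8 + (8 + 2*4**2)*166) - 47827 = (-8 + (8 + 2*16)*166) - 47827 = (-8 + (8 + 32)*166) - 47827 = (-8 + 40*166) - 47827 = (-8 + 6640) - 47827 = 6632 - 47827 = -41195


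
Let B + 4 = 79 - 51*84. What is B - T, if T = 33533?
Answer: -37742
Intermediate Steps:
B = -4209 (B = -4 + (79 - 51*84) = -4 + (79 - 4284) = -4 - 4205 = -4209)
B - T = -4209 - 1*33533 = -4209 - 33533 = -37742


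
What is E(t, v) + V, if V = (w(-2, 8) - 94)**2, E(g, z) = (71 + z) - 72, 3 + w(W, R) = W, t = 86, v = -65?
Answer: 9735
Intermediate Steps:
w(W, R) = -3 + W
E(g, z) = -1 + z
V = 9801 (V = ((-3 - 2) - 94)**2 = (-5 - 94)**2 = (-99)**2 = 9801)
E(t, v) + V = (-1 - 65) + 9801 = -66 + 9801 = 9735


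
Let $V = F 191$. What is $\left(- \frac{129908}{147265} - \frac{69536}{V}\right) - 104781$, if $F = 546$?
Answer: $- \frac{804608312159359}{7678838895} \approx -1.0478 \cdot 10^{5}$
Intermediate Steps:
$V = 104286$ ($V = 546 \cdot 191 = 104286$)
$\left(- \frac{129908}{147265} - \frac{69536}{V}\right) - 104781 = \left(- \frac{129908}{147265} - \frac{69536}{104286}\right) - 104781 = \left(\left(-129908\right) \frac{1}{147265} - \frac{34768}{52143}\right) - 104781 = \left(- \frac{129908}{147265} - \frac{34768}{52143}\right) - 104781 = - \frac{11893902364}{7678838895} - 104781 = - \frac{804608312159359}{7678838895}$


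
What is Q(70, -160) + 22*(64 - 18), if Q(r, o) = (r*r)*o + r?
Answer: -782918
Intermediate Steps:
Q(r, o) = r + o*r² (Q(r, o) = r²*o + r = o*r² + r = r + o*r²)
Q(70, -160) + 22*(64 - 18) = 70*(1 - 160*70) + 22*(64 - 18) = 70*(1 - 11200) + 22*46 = 70*(-11199) + 1012 = -783930 + 1012 = -782918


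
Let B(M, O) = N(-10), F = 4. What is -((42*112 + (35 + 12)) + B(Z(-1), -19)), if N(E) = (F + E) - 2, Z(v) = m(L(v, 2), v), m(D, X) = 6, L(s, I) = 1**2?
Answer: -4743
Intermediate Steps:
L(s, I) = 1
Z(v) = 6
N(E) = 2 + E (N(E) = (4 + E) - 2 = 2 + E)
B(M, O) = -8 (B(M, O) = 2 - 10 = -8)
-((42*112 + (35 + 12)) + B(Z(-1), -19)) = -((42*112 + (35 + 12)) - 8) = -((4704 + 47) - 8) = -(4751 - 8) = -1*4743 = -4743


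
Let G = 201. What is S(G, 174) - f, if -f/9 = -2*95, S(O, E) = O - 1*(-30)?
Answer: -1479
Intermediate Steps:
S(O, E) = 30 + O (S(O, E) = O + 30 = 30 + O)
f = 1710 (f = -(-18)*95 = -9*(-190) = 1710)
S(G, 174) - f = (30 + 201) - 1*1710 = 231 - 1710 = -1479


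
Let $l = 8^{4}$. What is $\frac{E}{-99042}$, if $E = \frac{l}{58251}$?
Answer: $- \frac{2048}{2884647771} \approx -7.0997 \cdot 10^{-7}$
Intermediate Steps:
$l = 4096$
$E = \frac{4096}{58251} \approx 0.070316$
$\frac{E}{-99042} = \frac{4096}{58251 \left(-99042\right)} = \frac{4096}{58251} \left(- \frac{1}{99042}\right) = - \frac{2048}{2884647771}$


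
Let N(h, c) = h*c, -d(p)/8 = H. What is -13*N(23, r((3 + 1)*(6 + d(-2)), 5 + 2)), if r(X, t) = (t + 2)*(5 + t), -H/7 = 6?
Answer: -32292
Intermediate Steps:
H = -42 (H = -7*6 = -42)
d(p) = 336 (d(p) = -8*(-42) = 336)
r(X, t) = (2 + t)*(5 + t)
N(h, c) = c*h
-13*N(23, r((3 + 1)*(6 + d(-2)), 5 + 2)) = -13*(10 + (5 + 2)² + 7*(5 + 2))*23 = -13*(10 + 7² + 7*7)*23 = -13*(10 + 49 + 49)*23 = -1404*23 = -13*2484 = -32292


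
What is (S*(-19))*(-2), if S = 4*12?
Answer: 1824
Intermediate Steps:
S = 48
(S*(-19))*(-2) = (48*(-19))*(-2) = -912*(-2) = 1824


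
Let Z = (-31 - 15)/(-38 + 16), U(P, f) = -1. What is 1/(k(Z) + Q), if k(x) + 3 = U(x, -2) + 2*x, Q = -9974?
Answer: -11/109712 ≈ -0.00010026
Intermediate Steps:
Z = 23/11 (Z = -46/(-22) = -46*(-1/22) = 23/11 ≈ 2.0909)
k(x) = -4 + 2*x (k(x) = -3 + (-1 + 2*x) = -4 + 2*x)
1/(k(Z) + Q) = 1/((-4 + 2*(23/11)) - 9974) = 1/((-4 + 46/11) - 9974) = 1/(2/11 - 9974) = 1/(-109712/11) = -11/109712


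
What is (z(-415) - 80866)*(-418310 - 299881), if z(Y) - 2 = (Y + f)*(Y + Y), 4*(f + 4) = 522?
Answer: -113898628881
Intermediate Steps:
f = 253/2 (f = -4 + (¼)*522 = -4 + 261/2 = 253/2 ≈ 126.50)
z(Y) = 2 + 2*Y*(253/2 + Y) (z(Y) = 2 + (Y + 253/2)*(Y + Y) = 2 + (253/2 + Y)*(2*Y) = 2 + 2*Y*(253/2 + Y))
(z(-415) - 80866)*(-418310 - 299881) = ((2 + 2*(-415)² + 253*(-415)) - 80866)*(-418310 - 299881) = ((2 + 2*172225 - 104995) - 80866)*(-718191) = ((2 + 344450 - 104995) - 80866)*(-718191) = (239457 - 80866)*(-718191) = 158591*(-718191) = -113898628881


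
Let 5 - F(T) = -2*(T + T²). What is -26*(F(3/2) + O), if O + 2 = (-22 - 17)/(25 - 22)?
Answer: 65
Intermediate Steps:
O = -15 (O = -2 + (-22 - 17)/(25 - 22) = -2 - 39/3 = -2 - 39*⅓ = -2 - 13 = -15)
F(T) = 5 + 2*T + 2*T² (F(T) = 5 - (-2)*(T + T²) = 5 - (-2*T - 2*T²) = 5 + (2*T + 2*T²) = 5 + 2*T + 2*T²)
-26*(F(3/2) + O) = -26*((5 + 2*(3/2) + 2*(3/2)²) - 15) = -26*((5 + 3 + 2*(9/4)) - 15) = -26*((5 + 3 + 9/2) - 15) = -26*(25/2 - 15) = -26*(-5/2) = 65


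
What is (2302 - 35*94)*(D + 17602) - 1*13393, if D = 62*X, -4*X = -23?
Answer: -17756391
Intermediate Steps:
X = 23/4 (X = -1/4*(-23) = 23/4 ≈ 5.7500)
D = 713/2 (D = 62*(23/4) = 713/2 ≈ 356.50)
(2302 - 35*94)*(D + 17602) - 1*13393 = (2302 - 35*94)*(713/2 + 17602) - 1*13393 = (2302 - 3290)*(35917/2) - 13393 = -988*35917/2 - 13393 = -17742998 - 13393 = -17756391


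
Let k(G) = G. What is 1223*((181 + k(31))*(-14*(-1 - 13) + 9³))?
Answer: 239830300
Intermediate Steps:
1223*((181 + k(31))*(-14*(-1 - 13) + 9³)) = 1223*((181 + 31)*(-14*(-1 - 13) + 9³)) = 1223*(212*(-14*(-14) + 729)) = 1223*(212*(196 + 729)) = 1223*(212*925) = 1223*196100 = 239830300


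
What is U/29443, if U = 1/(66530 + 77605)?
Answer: 1/4243766805 ≈ 2.3564e-10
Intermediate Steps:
U = 1/144135 ≈ 6.9379e-6
U/29443 = (1/144135)/29443 = (1/144135)*(1/29443) = 1/4243766805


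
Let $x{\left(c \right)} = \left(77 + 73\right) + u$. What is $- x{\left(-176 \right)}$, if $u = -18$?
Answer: $-132$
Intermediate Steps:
$x{\left(c \right)} = 132$ ($x{\left(c \right)} = \left(77 + 73\right) - 18 = 150 - 18 = 132$)
$- x{\left(-176 \right)} = \left(-1\right) 132 = -132$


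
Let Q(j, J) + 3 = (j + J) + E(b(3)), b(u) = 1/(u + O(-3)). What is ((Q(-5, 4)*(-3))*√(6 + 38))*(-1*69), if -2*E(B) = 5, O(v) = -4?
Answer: -2691*√11 ≈ -8925.0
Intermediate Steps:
b(u) = 1/(-4 + u) (b(u) = 1/(u - 4) = 1/(-4 + u))
E(B) = -5/2 (E(B) = -½*5 = -5/2)
Q(j, J) = -11/2 + J + j (Q(j, J) = -3 + ((j + J) - 5/2) = -3 + ((J + j) - 5/2) = -3 + (-5/2 + J + j) = -11/2 + J + j)
((Q(-5, 4)*(-3))*√(6 + 38))*(-1*69) = (((-11/2 + 4 - 5)*(-3))*√(6 + 38))*(-1*69) = ((-13/2*(-3))*√44)*(-69) = (39*(2*√11)/2)*(-69) = (39*√11)*(-69) = -2691*√11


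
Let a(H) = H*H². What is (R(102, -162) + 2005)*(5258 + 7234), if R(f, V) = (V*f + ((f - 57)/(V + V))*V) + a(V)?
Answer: -53291178054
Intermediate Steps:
a(H) = H³
R(f, V) = -57/2 + V³ + f/2 + V*f (R(f, V) = (V*f + ((f - 57)/(V + V))*V) + V³ = (V*f + ((-57 + f)/((2*V)))*V) + V³ = (V*f + ((-57 + f)*(1/(2*V)))*V) + V³ = (V*f + ((-57 + f)/(2*V))*V) + V³ = (V*f + (-57/2 + f/2)) + V³ = (-57/2 + f/2 + V*f) + V³ = -57/2 + V³ + f/2 + V*f)
(R(102, -162) + 2005)*(5258 + 7234) = ((-57/2 + (-162)³ + (½)*102 - 162*102) + 2005)*(5258 + 7234) = ((-57/2 - 4251528 + 51 - 16524) + 2005)*12492 = (-8536059/2 + 2005)*12492 = -8532049/2*12492 = -53291178054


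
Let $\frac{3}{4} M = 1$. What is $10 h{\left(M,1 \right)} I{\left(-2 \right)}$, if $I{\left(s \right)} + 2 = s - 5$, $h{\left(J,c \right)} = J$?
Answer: $-120$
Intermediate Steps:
$M = \frac{4}{3}$ ($M = \frac{4}{3} \cdot 1 = \frac{4}{3} \approx 1.3333$)
$I{\left(s \right)} = -7 + s$ ($I{\left(s \right)} = -2 + \left(s - 5\right) = -2 + \left(-5 + s\right) = -7 + s$)
$10 h{\left(M,1 \right)} I{\left(-2 \right)} = 10 \cdot \frac{4}{3} \left(-7 - 2\right) = \frac{40}{3} \left(-9\right) = -120$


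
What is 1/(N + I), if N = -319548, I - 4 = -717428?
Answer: -1/1036972 ≈ -9.6435e-7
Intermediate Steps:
I = -717424 (I = 4 - 717428 = -717424)
1/(N + I) = 1/(-319548 - 717424) = 1/(-1036972) = -1/1036972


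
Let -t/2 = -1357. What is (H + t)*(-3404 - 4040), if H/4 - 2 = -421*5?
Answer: 42415912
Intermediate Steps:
t = 2714 (t = -2*(-1357) = 2714)
H = -8412 (H = 8 + 4*(-421*5) = 8 + 4*(-2105) = 8 - 8420 = -8412)
(H + t)*(-3404 - 4040) = (-8412 + 2714)*(-3404 - 4040) = -5698*(-7444) = 42415912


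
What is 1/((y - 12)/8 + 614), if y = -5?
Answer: 8/4895 ≈ 0.0016343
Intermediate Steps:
1/((y - 12)/8 + 614) = 1/((-5 - 12)/8 + 614) = 1/(-17*1/8 + 614) = 1/(-17/8 + 614) = 1/(4895/8) = 8/4895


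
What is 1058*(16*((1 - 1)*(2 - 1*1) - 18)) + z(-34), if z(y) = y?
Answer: -304738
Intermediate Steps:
1058*(16*((1 - 1)*(2 - 1*1) - 18)) + z(-34) = 1058*(16*((1 - 1)*(2 - 1*1) - 18)) - 34 = 1058*(16*(0*(2 - 1) - 18)) - 34 = 1058*(16*(0*1 - 18)) - 34 = 1058*(16*(0 - 18)) - 34 = 1058*(16*(-18)) - 34 = 1058*(-288) - 34 = -304704 - 34 = -304738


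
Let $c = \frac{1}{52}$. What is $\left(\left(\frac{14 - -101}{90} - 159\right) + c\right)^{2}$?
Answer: $\frac{5447178025}{219024} \approx 24870.0$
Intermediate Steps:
$c = \frac{1}{52} \approx 0.019231$
$\left(\left(\frac{14 - -101}{90} - 159\right) + c\right)^{2} = \left(\left(\frac{14 - -101}{90} - 159\right) + \frac{1}{52}\right)^{2} = \left(\left(\left(14 + 101\right) \frac{1}{90} - 159\right) + \frac{1}{52}\right)^{2} = \left(\left(115 \cdot \frac{1}{90} - 159\right) + \frac{1}{52}\right)^{2} = \left(\left(\frac{23}{18} - 159\right) + \frac{1}{52}\right)^{2} = \left(- \frac{2839}{18} + \frac{1}{52}\right)^{2} = \left(- \frac{73805}{468}\right)^{2} = \frac{5447178025}{219024}$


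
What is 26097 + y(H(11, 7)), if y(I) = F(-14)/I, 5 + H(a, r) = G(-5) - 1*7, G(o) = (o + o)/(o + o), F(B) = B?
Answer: 287081/11 ≈ 26098.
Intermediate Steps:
G(o) = 1 (G(o) = (2*o)/((2*o)) = (2*o)*(1/(2*o)) = 1)
H(a, r) = -11 (H(a, r) = -5 + (1 - 1*7) = -5 + (1 - 7) = -5 - 6 = -11)
y(I) = -14/I
26097 + y(H(11, 7)) = 26097 - 14/(-11) = 26097 - 14*(-1/11) = 26097 + 14/11 = 287081/11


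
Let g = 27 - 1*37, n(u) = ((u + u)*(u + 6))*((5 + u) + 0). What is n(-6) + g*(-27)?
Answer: 270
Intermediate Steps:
n(u) = 2*u*(5 + u)*(6 + u) (n(u) = ((2*u)*(6 + u))*(5 + u) = (2*u*(6 + u))*(5 + u) = 2*u*(5 + u)*(6 + u))
g = -10 (g = 27 - 37 = -10)
n(-6) + g*(-27) = 2*(-6)*(30 + (-6)² + 11*(-6)) - 10*(-27) = 2*(-6)*(30 + 36 - 66) + 270 = 2*(-6)*0 + 270 = 0 + 270 = 270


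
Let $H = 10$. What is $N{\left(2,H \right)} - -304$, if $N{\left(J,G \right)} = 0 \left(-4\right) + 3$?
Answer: $307$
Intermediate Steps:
$N{\left(J,G \right)} = 3$ ($N{\left(J,G \right)} = 0 + 3 = 3$)
$N{\left(2,H \right)} - -304 = 3 - -304 = 3 + 304 = 307$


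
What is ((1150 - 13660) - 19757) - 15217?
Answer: -47484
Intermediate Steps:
((1150 - 13660) - 19757) - 15217 = (-12510 - 19757) - 15217 = -32267 - 15217 = -47484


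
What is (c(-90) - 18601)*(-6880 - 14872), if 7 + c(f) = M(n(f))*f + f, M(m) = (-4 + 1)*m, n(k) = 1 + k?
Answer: 929419456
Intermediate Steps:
M(m) = -3*m
c(f) = -7 + f + f*(-3 - 3*f) (c(f) = -7 + ((-3*(1 + f))*f + f) = -7 + ((-3 - 3*f)*f + f) = -7 + (f*(-3 - 3*f) + f) = -7 + (f + f*(-3 - 3*f)) = -7 + f + f*(-3 - 3*f))
(c(-90) - 18601)*(-6880 - 14872) = ((-7 - 90 - 3*(-90)*(1 - 90)) - 18601)*(-6880 - 14872) = ((-7 - 90 - 3*(-90)*(-89)) - 18601)*(-21752) = ((-7 - 90 - 24030) - 18601)*(-21752) = (-24127 - 18601)*(-21752) = -42728*(-21752) = 929419456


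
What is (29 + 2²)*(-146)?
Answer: -4818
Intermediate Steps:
(29 + 2²)*(-146) = (29 + 4)*(-146) = 33*(-146) = -4818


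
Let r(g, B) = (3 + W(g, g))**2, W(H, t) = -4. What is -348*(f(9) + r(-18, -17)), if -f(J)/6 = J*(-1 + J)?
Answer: 149988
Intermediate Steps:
r(g, B) = 1 (r(g, B) = (3 - 4)**2 = (-1)**2 = 1)
f(J) = -6*J*(-1 + J)
-348*(f(9) + r(-18, -17)) = -348*(6*9*(1 - 1*9) + 1) = -348*(6*9*(1 - 9) + 1) = -348*(6*9*(-8) + 1) = -348*(-432 + 1) = -348*(-431) = 149988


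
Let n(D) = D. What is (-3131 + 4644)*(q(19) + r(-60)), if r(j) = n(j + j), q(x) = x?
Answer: -152813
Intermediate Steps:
r(j) = 2*j (r(j) = j + j = 2*j)
(-3131 + 4644)*(q(19) + r(-60)) = (-3131 + 4644)*(19 + 2*(-60)) = 1513*(19 - 120) = 1513*(-101) = -152813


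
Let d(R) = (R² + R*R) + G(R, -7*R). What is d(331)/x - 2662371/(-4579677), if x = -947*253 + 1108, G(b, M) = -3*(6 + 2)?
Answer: -40940872017/121352789999 ≈ -0.33737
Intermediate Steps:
G(b, M) = -24 (G(b, M) = -3*8 = -24)
x = -238483 (x = -239591 + 1108 = -238483)
d(R) = -24 + 2*R² (d(R) = (R² + R*R) - 24 = (R² + R²) - 24 = 2*R² - 24 = -24 + 2*R²)
d(331)/x - 2662371/(-4579677) = (-24 + 2*331²)/(-238483) - 2662371/(-4579677) = (-24 + 2*109561)*(-1/238483) - 2662371*(-1/4579677) = (-24 + 219122)*(-1/238483) + 295819/508853 = 219098*(-1/238483) + 295819/508853 = -219098/238483 + 295819/508853 = -40940872017/121352789999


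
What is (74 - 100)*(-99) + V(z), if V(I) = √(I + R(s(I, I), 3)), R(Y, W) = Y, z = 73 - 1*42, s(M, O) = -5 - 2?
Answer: 2574 + 2*√6 ≈ 2578.9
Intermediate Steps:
s(M, O) = -7
z = 31 (z = 73 - 42 = 31)
V(I) = √(-7 + I) (V(I) = √(I - 7) = √(-7 + I))
(74 - 100)*(-99) + V(z) = (74 - 100)*(-99) + √(-7 + 31) = -26*(-99) + √24 = 2574 + 2*√6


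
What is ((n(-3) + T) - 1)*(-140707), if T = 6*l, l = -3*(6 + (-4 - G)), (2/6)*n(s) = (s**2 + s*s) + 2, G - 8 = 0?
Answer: -23498069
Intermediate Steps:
G = 8 (G = 8 + 0 = 8)
n(s) = 6 + 6*s**2 (n(s) = 3*((s**2 + s*s) + 2) = 3*((s**2 + s**2) + 2) = 3*(2*s**2 + 2) = 3*(2 + 2*s**2) = 6 + 6*s**2)
l = 18 (l = -3*(6 + (-4 - 1*8)) = -3*(6 + (-4 - 8)) = -3*(6 - 12) = -3*(-6) = 18)
T = 108 (T = 6*18 = 108)
((n(-3) + T) - 1)*(-140707) = (((6 + 6*(-3)**2) + 108) - 1)*(-140707) = (((6 + 6*9) + 108) - 1)*(-140707) = (((6 + 54) + 108) - 1)*(-140707) = ((60 + 108) - 1)*(-140707) = (168 - 1)*(-140707) = 167*(-140707) = -23498069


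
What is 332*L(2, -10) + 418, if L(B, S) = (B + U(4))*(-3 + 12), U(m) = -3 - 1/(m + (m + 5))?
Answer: -36398/13 ≈ -2799.8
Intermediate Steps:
U(m) = -3 - 1/(5 + 2*m) (U(m) = -3 - 1/(m + (5 + m)) = -3 - 1/(5 + 2*m))
L(B, S) = -360/13 + 9*B (L(B, S) = (B + 2*(-8 - 3*4)/(5 + 2*4))*(-3 + 12) = (B + 2*(-8 - 12)/(5 + 8))*9 = (B + 2*(-20)/13)*9 = (B + 2*(1/13)*(-20))*9 = (B - 40/13)*9 = (-40/13 + B)*9 = -360/13 + 9*B)
332*L(2, -10) + 418 = 332*(-360/13 + 9*2) + 418 = 332*(-360/13 + 18) + 418 = 332*(-126/13) + 418 = -41832/13 + 418 = -36398/13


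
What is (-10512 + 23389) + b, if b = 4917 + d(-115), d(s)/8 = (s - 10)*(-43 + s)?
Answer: 175794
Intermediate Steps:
d(s) = 8*(-43 + s)*(-10 + s) (d(s) = 8*((s - 10)*(-43 + s)) = 8*((-10 + s)*(-43 + s)) = 8*((-43 + s)*(-10 + s)) = 8*(-43 + s)*(-10 + s))
b = 162917 (b = 4917 + (3440 - 424*(-115) + 8*(-115)²) = 4917 + (3440 + 48760 + 8*13225) = 4917 + (3440 + 48760 + 105800) = 4917 + 158000 = 162917)
(-10512 + 23389) + b = (-10512 + 23389) + 162917 = 12877 + 162917 = 175794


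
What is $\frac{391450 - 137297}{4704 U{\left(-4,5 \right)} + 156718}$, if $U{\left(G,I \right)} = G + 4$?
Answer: $\frac{254153}{156718} \approx 1.6217$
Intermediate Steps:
$U{\left(G,I \right)} = 4 + G$
$\frac{391450 - 137297}{4704 U{\left(-4,5 \right)} + 156718} = \frac{391450 - 137297}{4704 \left(4 - 4\right) + 156718} = \frac{254153}{4704 \cdot 0 + 156718} = \frac{254153}{0 + 156718} = \frac{254153}{156718}$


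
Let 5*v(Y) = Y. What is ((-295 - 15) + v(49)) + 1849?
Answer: 7744/5 ≈ 1548.8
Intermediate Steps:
v(Y) = Y/5
((-295 - 15) + v(49)) + 1849 = ((-295 - 15) + (⅕)*49) + 1849 = (-310 + 49/5) + 1849 = -1501/5 + 1849 = 7744/5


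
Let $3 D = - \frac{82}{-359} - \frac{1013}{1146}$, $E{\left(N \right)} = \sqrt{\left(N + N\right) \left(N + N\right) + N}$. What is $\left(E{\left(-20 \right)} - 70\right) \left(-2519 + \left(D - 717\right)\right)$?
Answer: $\frac{139799688245}{617121} - \frac{3994276807 \sqrt{395}}{617121} \approx 97898.0$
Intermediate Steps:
$E{\left(N \right)} = \sqrt{N + 4 N^{2}}$ ($E{\left(N \right)} = \sqrt{2 N 2 N + N} = \sqrt{4 N^{2} + N} = \sqrt{N + 4 N^{2}}$)
$D = - \frac{269695}{1234242}$ ($D = \frac{- \frac{82}{-359} - \frac{1013}{1146}}{3} = \frac{\left(-82\right) \left(- \frac{1}{359}\right) - \frac{1013}{1146}}{3} = \frac{\frac{82}{359} - \frac{1013}{1146}}{3} = \frac{1}{3} \left(- \frac{269695}{411414}\right) = - \frac{269695}{1234242} \approx -0.21851$)
$\left(E{\left(-20 \right)} - 70\right) \left(-2519 + \left(D - 717\right)\right) = \left(\sqrt{- 20 \left(1 + 4 \left(-20\right)\right)} - 70\right) \left(-2519 - \frac{885221209}{1234242}\right) = \left(\sqrt{- 20 \left(1 - 80\right)} - 70\right) \left(-2519 - \frac{885221209}{1234242}\right) = \left(\sqrt{\left(-20\right) \left(-79\right)} - 70\right) \left(- \frac{3994276807}{1234242}\right) = \left(\sqrt{1580} - 70\right) \left(- \frac{3994276807}{1234242}\right) = \left(2 \sqrt{395} - 70\right) \left(- \frac{3994276807}{1234242}\right) = \left(-70 + 2 \sqrt{395}\right) \left(- \frac{3994276807}{1234242}\right) = \frac{139799688245}{617121} - \frac{3994276807 \sqrt{395}}{617121}$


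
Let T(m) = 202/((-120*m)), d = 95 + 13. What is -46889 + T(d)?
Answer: -303840821/6480 ≈ -46889.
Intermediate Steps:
d = 108
T(m) = -101/(60*m) (T(m) = 202*(-1/(120*m)) = -101/(60*m))
-46889 + T(d) = -46889 - 101/60/108 = -46889 - 101/60*1/108 = -46889 - 101/6480 = -303840821/6480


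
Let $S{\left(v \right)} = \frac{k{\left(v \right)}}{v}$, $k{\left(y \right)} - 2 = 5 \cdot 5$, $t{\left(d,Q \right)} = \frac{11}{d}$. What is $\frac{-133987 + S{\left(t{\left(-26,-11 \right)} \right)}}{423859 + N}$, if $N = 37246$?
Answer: $- \frac{1474559}{5072155} \approx -0.29072$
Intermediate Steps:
$k{\left(y \right)} = 27$ ($k{\left(y \right)} = 2 + 5 \cdot 5 = 2 + 25 = 27$)
$S{\left(v \right)} = \frac{27}{v}$
$\frac{-133987 + S{\left(t{\left(-26,-11 \right)} \right)}}{423859 + N} = \frac{-133987 + \frac{27}{11 \frac{1}{-26}}}{423859 + 37246} = \frac{-133987 + \frac{27}{11 \left(- \frac{1}{26}\right)}}{461105} = \left(-133987 + \frac{27}{- \frac{11}{26}}\right) \frac{1}{461105} = \left(-133987 + 27 \left(- \frac{26}{11}\right)\right) \frac{1}{461105} = \left(-133987 - \frac{702}{11}\right) \frac{1}{461105} = \left(- \frac{1474559}{11}\right) \frac{1}{461105} = - \frac{1474559}{5072155}$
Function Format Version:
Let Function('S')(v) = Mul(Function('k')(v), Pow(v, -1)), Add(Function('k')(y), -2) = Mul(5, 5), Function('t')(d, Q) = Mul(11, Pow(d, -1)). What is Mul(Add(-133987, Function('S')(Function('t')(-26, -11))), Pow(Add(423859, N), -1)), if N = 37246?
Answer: Rational(-1474559, 5072155) ≈ -0.29072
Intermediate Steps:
Function('k')(y) = 27 (Function('k')(y) = Add(2, Mul(5, 5)) = Add(2, 25) = 27)
Function('S')(v) = Mul(27, Pow(v, -1))
Mul(Add(-133987, Function('S')(Function('t')(-26, -11))), Pow(Add(423859, N), -1)) = Mul(Add(-133987, Mul(27, Pow(Mul(11, Pow(-26, -1)), -1))), Pow(Add(423859, 37246), -1)) = Mul(Add(-133987, Mul(27, Pow(Mul(11, Rational(-1, 26)), -1))), Pow(461105, -1)) = Mul(Add(-133987, Mul(27, Pow(Rational(-11, 26), -1))), Rational(1, 461105)) = Mul(Add(-133987, Mul(27, Rational(-26, 11))), Rational(1, 461105)) = Mul(Add(-133987, Rational(-702, 11)), Rational(1, 461105)) = Mul(Rational(-1474559, 11), Rational(1, 461105)) = Rational(-1474559, 5072155)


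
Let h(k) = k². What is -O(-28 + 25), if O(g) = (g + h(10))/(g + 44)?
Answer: -97/41 ≈ -2.3659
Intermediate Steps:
O(g) = (100 + g)/(44 + g) (O(g) = (g + 10²)/(g + 44) = (g + 100)/(44 + g) = (100 + g)/(44 + g))
-O(-28 + 25) = -(100 + (-28 + 25))/(44 + (-28 + 25)) = -(100 - 3)/(44 - 3) = -97/41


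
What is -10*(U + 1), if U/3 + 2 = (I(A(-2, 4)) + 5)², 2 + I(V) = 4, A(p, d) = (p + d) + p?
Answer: -1420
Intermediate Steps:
A(p, d) = d + 2*p (A(p, d) = (d + p) + p = d + 2*p)
I(V) = 2 (I(V) = -2 + 4 = 2)
U = 141 (U = -6 + 3*(2 + 5)² = -6 + 3*7² = -6 + 3*49 = -6 + 147 = 141)
-10*(U + 1) = -10*(141 + 1) = -10*142 = -1420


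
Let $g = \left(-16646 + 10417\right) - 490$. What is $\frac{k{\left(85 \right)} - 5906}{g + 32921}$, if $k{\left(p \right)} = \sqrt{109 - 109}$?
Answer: $- \frac{2953}{13101} \approx -0.2254$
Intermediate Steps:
$k{\left(p \right)} = 0$ ($k{\left(p \right)} = \sqrt{0} = 0$)
$g = -6719$ ($g = -6229 - 490 = -6719$)
$\frac{k{\left(85 \right)} - 5906}{g + 32921} = \frac{0 - 5906}{-6719 + 32921} = - \frac{5906}{26202} = \left(-5906\right) \frac{1}{26202} = - \frac{2953}{13101}$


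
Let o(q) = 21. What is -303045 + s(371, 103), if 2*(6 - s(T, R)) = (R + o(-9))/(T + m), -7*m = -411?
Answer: -455770873/1504 ≈ -3.0304e+5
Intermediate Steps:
m = 411/7 (m = -⅐*(-411) = 411/7 ≈ 58.714)
s(T, R) = 6 - (21 + R)/(2*(411/7 + T)) (s(T, R) = 6 - (R + 21)/(2*(T + 411/7)) = 6 - (21 + R)/(2*(411/7 + T)))
-303045 + s(371, 103) = -303045 + (4785 - 7*103 + 84*371)/(2*(411 + 7*371)) = -303045 + (4785 - 721 + 31164)/(2*(411 + 2597)) = -303045 + (½)*35228/3008 = -303045 + (½)*(1/3008)*35228 = -303045 + 8807/1504 = -455770873/1504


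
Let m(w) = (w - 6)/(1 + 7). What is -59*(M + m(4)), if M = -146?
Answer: 34515/4 ≈ 8628.8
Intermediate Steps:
m(w) = -¾ + w/8 (m(w) = (-6 + w)/8 = (-6 + w)*(⅛) = -¾ + w/8)
-59*(M + m(4)) = -59*(-146 + (-¾ + (⅛)*4)) = -59*(-146 + (-¾ + ½)) = -59*(-146 - ¼) = -59*(-585/4) = 34515/4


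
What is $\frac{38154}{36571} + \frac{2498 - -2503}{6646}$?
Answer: $\frac{436463055}{243050866} \approx 1.7958$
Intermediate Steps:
$\frac{38154}{36571} + \frac{2498 - -2503}{6646} = 38154 \cdot \frac{1}{36571} + \left(2498 + 2503\right) \frac{1}{6646} = \frac{38154}{36571} + 5001 \cdot \frac{1}{6646} = \frac{38154}{36571} + \frac{5001}{6646} = \frac{436463055}{243050866}$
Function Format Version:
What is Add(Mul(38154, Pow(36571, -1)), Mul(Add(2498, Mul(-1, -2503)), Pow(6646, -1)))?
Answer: Rational(436463055, 243050866) ≈ 1.7958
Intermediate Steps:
Add(Mul(38154, Pow(36571, -1)), Mul(Add(2498, Mul(-1, -2503)), Pow(6646, -1))) = Add(Mul(38154, Rational(1, 36571)), Mul(Add(2498, 2503), Rational(1, 6646))) = Add(Rational(38154, 36571), Mul(5001, Rational(1, 6646))) = Add(Rational(38154, 36571), Rational(5001, 6646)) = Rational(436463055, 243050866)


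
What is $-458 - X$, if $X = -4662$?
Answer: $4204$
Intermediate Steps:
$-458 - X = -458 - -4662 = -458 + 4662 = 4204$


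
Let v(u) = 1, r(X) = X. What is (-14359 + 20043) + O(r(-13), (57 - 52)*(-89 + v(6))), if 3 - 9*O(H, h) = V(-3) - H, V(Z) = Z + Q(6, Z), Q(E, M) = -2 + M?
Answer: 51154/9 ≈ 5683.8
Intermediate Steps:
V(Z) = -2 + 2*Z (V(Z) = Z + (-2 + Z) = -2 + 2*Z)
O(H, h) = 11/9 + H/9 (O(H, h) = ⅓ - ((-2 + 2*(-3)) - H)/9 = ⅓ - ((-2 - 6) - H)/9 = ⅓ - (-8 - H)/9 = ⅓ + (8/9 + H/9) = 11/9 + H/9)
(-14359 + 20043) + O(r(-13), (57 - 52)*(-89 + v(6))) = (-14359 + 20043) + (11/9 + (⅑)*(-13)) = 5684 + (11/9 - 13/9) = 5684 - 2/9 = 51154/9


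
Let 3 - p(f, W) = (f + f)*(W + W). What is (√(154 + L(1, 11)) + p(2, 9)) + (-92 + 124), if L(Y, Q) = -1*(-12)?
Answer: -37 + √166 ≈ -24.116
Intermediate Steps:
L(Y, Q) = 12
p(f, W) = 3 - 4*W*f (p(f, W) = 3 - (f + f)*(W + W) = 3 - 2*f*2*W = 3 - 4*W*f)
(√(154 + L(1, 11)) + p(2, 9)) + (-92 + 124) = (√(154 + 12) + (3 - 4*9*2)) + (-92 + 124) = (√166 + (3 - 72)) + 32 = (√166 - 69) + 32 = (-69 + √166) + 32 = -37 + √166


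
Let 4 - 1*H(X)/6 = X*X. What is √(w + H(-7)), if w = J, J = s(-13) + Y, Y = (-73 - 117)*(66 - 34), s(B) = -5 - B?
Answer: I*√6342 ≈ 79.637*I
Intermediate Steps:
H(X) = 24 - 6*X² (H(X) = 24 - 6*X*X = 24 - 6*X²)
Y = -6080 (Y = -190*32 = -6080)
J = -6072 (J = (-5 - 1*(-13)) - 6080 = (-5 + 13) - 6080 = 8 - 6080 = -6072)
w = -6072
√(w + H(-7)) = √(-6072 + (24 - 6*(-7)²)) = √(-6072 + (24 - 6*49)) = √(-6072 + (24 - 294)) = √(-6072 - 270) = √(-6342) = I*√6342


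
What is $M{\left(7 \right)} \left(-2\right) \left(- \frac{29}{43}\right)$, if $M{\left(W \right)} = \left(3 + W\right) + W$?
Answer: $\frac{986}{43} \approx 22.93$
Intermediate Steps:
$M{\left(W \right)} = 3 + 2 W$
$M{\left(7 \right)} \left(-2\right) \left(- \frac{29}{43}\right) = \left(3 + 2 \cdot 7\right) \left(-2\right) \left(- \frac{29}{43}\right) = \left(3 + 14\right) \left(-2\right) \left(\left(-29\right) \frac{1}{43}\right) = 17 \left(-2\right) \left(- \frac{29}{43}\right) = \left(-34\right) \left(- \frac{29}{43}\right) = \frac{986}{43}$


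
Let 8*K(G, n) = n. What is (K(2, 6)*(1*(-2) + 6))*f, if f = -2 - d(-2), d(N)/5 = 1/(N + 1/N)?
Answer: 0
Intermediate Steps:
d(N) = 5/(N + 1/N)
f = 0 (f = -2 - 5*(-2)/(1 + (-2)**2) = -2 - 5*(-2)/(1 + 4) = -2 - 5*(-2)/5 = -2 - 1*(-2) = -2 + 2 = 0)
K(G, n) = n/8
(K(2, 6)*(1*(-2) + 6))*f = (((1/8)*6)*(1*(-2) + 6))*0 = (3*(-2 + 6)/4)*0 = ((3/4)*4)*0 = 3*0 = 0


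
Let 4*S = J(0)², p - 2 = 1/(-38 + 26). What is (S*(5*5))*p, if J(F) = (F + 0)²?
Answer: 0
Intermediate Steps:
J(F) = F²
p = 23/12 (p = 2 + 1/(-38 + 26) = 2 + 1/(-12) = 2 - 1/12 = 23/12 ≈ 1.9167)
S = 0 (S = (0²)²/4 = (¼)*0² = (¼)*0 = 0)
(S*(5*5))*p = (0*(5*5))*(23/12) = (0*25)*(23/12) = 0*(23/12) = 0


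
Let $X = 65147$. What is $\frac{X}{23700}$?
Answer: $\frac{65147}{23700} \approx 2.7488$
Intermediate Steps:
$\frac{X}{23700} = \frac{65147}{23700}$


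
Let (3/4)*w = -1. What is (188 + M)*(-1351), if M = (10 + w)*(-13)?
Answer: -305326/3 ≈ -1.0178e+5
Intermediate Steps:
w = -4/3 (w = (4/3)*(-1) = -4/3 ≈ -1.3333)
M = -338/3 (M = (10 - 4/3)*(-13) = (26/3)*(-13) = -338/3 ≈ -112.67)
(188 + M)*(-1351) = (188 - 338/3)*(-1351) = (226/3)*(-1351) = -305326/3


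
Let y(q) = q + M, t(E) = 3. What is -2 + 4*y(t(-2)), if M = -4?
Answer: -6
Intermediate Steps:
y(q) = -4 + q (y(q) = q - 4 = -4 + q)
-2 + 4*y(t(-2)) = -2 + 4*(-4 + 3) = -2 + 4*(-1) = -2 - 4 = -6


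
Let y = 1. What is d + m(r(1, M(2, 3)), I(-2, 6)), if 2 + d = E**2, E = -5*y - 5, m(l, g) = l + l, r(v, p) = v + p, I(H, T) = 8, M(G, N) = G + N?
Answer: 110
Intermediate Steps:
r(v, p) = p + v
m(l, g) = 2*l
E = -10 (E = -5*1 - 5 = -5 - 5 = -10)
d = 98 (d = -2 + (-10)**2 = -2 + 100 = 98)
d + m(r(1, M(2, 3)), I(-2, 6)) = 98 + 2*((2 + 3) + 1) = 98 + 2*(5 + 1) = 98 + 2*6 = 98 + 12 = 110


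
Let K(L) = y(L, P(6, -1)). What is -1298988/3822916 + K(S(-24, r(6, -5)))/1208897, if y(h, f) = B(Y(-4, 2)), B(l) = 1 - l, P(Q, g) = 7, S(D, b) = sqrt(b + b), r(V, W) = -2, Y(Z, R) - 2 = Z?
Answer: -392582806872/1155377920913 ≈ -0.33979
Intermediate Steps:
Y(Z, R) = 2 + Z
S(D, b) = sqrt(2)*sqrt(b) (S(D, b) = sqrt(2*b) = sqrt(2)*sqrt(b))
y(h, f) = 3 (y(h, f) = 1 - (2 - 4) = 1 - 1*(-2) = 1 + 2 = 3)
K(L) = 3
-1298988/3822916 + K(S(-24, r(6, -5)))/1208897 = -1298988/3822916 + 3/1208897 = -1298988*1/3822916 + 3*(1/1208897) = -324747/955729 + 3/1208897 = -392582806872/1155377920913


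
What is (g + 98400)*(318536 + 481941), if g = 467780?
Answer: 453214067860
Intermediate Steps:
(g + 98400)*(318536 + 481941) = (467780 + 98400)*(318536 + 481941) = 566180*800477 = 453214067860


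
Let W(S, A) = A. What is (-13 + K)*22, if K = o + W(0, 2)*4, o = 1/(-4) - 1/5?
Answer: -1199/10 ≈ -119.90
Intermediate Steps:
o = -9/20 (o = 1*(-¼) - 1*⅕ = -¼ - ⅕ = -9/20 ≈ -0.45000)
K = 151/20 (K = -9/20 + 2*4 = -9/20 + 8 = 151/20 ≈ 7.5500)
(-13 + K)*22 = (-13 + 151/20)*22 = -109/20*22 = -1199/10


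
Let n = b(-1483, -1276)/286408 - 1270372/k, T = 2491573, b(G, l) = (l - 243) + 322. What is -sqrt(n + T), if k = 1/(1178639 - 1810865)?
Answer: -sqrt(16470808208778747598726)/143204 ≈ -8.9620e+5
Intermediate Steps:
b(G, l) = 79 + l (b(G, l) = (-243 + l) + 322 = 79 + l)
k = -1/632226 (k = 1/(-632226) = -1/632226 ≈ -1.5817e-6)
n = 230032081689484179/286408 (n = (79 - 1276)/286408 - 1270372/(-1/632226) = -1197*1/286408 - 1270372*(-632226) = -1197/286408 + 803162208072 = 230032081689484179/286408 ≈ 8.0316e+11)
-sqrt(n + T) = -sqrt(230032081689484179/286408 + 2491573) = -sqrt(230032795295923963/286408) = -sqrt(16470808208778747598726)/143204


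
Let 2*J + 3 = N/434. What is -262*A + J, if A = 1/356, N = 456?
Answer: -33037/19313 ≈ -1.7106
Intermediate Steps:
J = -423/434 (J = -3/2 + (456/434)/2 = -3/2 + (456*(1/434))/2 = -3/2 + (1/2)*(228/217) = -3/2 + 114/217 = -423/434 ≈ -0.97465)
A = 1/356 ≈ 0.0028090
-262*A + J = -262*1/356 - 423/434 = -131/178 - 423/434 = -33037/19313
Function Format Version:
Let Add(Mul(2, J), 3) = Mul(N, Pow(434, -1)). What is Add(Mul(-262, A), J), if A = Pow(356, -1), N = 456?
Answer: Rational(-33037, 19313) ≈ -1.7106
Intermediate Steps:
J = Rational(-423, 434) (J = Add(Rational(-3, 2), Mul(Rational(1, 2), Mul(456, Pow(434, -1)))) = Add(Rational(-3, 2), Mul(Rational(1, 2), Mul(456, Rational(1, 434)))) = Add(Rational(-3, 2), Mul(Rational(1, 2), Rational(228, 217))) = Add(Rational(-3, 2), Rational(114, 217)) = Rational(-423, 434) ≈ -0.97465)
A = Rational(1, 356) ≈ 0.0028090
Add(Mul(-262, A), J) = Add(Mul(-262, Rational(1, 356)), Rational(-423, 434)) = Add(Rational(-131, 178), Rational(-423, 434)) = Rational(-33037, 19313)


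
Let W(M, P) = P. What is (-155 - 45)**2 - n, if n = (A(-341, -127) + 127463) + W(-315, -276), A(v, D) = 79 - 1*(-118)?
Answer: -87384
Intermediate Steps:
A(v, D) = 197 (A(v, D) = 79 + 118 = 197)
n = 127384 (n = (197 + 127463) - 276 = 127660 - 276 = 127384)
(-155 - 45)**2 - n = (-155 - 45)**2 - 1*127384 = (-200)**2 - 127384 = 40000 - 127384 = -87384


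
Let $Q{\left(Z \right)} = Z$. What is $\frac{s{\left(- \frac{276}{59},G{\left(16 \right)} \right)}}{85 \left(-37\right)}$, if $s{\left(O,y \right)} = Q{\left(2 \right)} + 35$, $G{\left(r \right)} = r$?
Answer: $- \frac{1}{85} \approx -0.011765$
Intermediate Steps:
$s{\left(O,y \right)} = 37$ ($s{\left(O,y \right)} = 2 + 35 = 37$)
$\frac{s{\left(- \frac{276}{59},G{\left(16 \right)} \right)}}{85 \left(-37\right)} = \frac{37}{85 \left(-37\right)} = \frac{37}{-3145} = 37 \left(- \frac{1}{3145}\right) = - \frac{1}{85}$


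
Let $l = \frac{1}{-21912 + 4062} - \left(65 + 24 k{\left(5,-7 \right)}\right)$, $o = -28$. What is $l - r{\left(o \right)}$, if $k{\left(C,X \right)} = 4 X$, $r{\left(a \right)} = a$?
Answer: $\frac{11334749}{17850} \approx 635.0$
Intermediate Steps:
$l = \frac{10834949}{17850}$ ($l = \frac{1}{-21912 + 4062} - \left(65 + 24 \cdot 4 \left(-7\right)\right) = \frac{1}{-17850} - -607 = - \frac{1}{17850} + \left(-65 + 672\right) = - \frac{1}{17850} + 607 = \frac{10834949}{17850} \approx 607.0$)
$l - r{\left(o \right)} = \frac{10834949}{17850} - -28 = \frac{10834949}{17850} + 28 = \frac{11334749}{17850}$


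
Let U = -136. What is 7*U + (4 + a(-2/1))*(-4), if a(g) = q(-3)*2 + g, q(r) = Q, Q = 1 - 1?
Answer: -960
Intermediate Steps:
Q = 0
q(r) = 0
a(g) = g (a(g) = 0*2 + g = 0 + g = g)
7*U + (4 + a(-2/1))*(-4) = 7*(-136) + (4 - 2/1)*(-4) = -952 + (4 - 2*1)*(-4) = -952 + (4 - 2)*(-4) = -952 + 2*(-4) = -952 - 8 = -960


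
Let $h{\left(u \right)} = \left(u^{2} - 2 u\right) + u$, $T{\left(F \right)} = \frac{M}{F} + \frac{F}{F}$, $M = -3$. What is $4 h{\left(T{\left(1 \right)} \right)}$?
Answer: $24$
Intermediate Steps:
$T{\left(F \right)} = 1 - \frac{3}{F}$ ($T{\left(F \right)} = - \frac{3}{F} + \frac{F}{F} = - \frac{3}{F} + 1 = 1 - \frac{3}{F}$)
$h{\left(u \right)} = u^{2} - u$
$4 h{\left(T{\left(1 \right)} \right)} = 4 \frac{-3 + 1}{1} \left(-1 + \frac{-3 + 1}{1}\right) = 4 \cdot 1 \left(-2\right) \left(-1 + 1 \left(-2\right)\right) = 4 \left(- 2 \left(-1 - 2\right)\right) = 4 \left(\left(-2\right) \left(-3\right)\right) = 4 \cdot 6 = 24$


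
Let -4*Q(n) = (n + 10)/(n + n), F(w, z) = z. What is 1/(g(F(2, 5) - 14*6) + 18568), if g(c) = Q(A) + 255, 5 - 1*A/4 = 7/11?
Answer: 768/14455913 ≈ 5.3127e-5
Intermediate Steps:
A = 192/11 (A = 20 - 28/11 = 192/11 ≈ 17.455)
Q(n) = -(10 + n)/(8*n) (Q(n) = -(n + 10)/(4*(n + n)) = -(10 + n)/(4*(2*n)) = -(10 + n)*1/(2*n)/4 = -(10 + n)/(8*n))
g(c) = 195689/768 (g(c) = (-10 - 1*192/11)/(8*(192/11)) + 255 = (1/8)*(11/192)*(-10 - 192/11) + 255 = (1/8)*(11/192)*(-302/11) + 255 = -151/768 + 255 = 195689/768)
1/(g(F(2, 5) - 14*6) + 18568) = 1/(195689/768 + 18568) = 1/(14455913/768) = 768/14455913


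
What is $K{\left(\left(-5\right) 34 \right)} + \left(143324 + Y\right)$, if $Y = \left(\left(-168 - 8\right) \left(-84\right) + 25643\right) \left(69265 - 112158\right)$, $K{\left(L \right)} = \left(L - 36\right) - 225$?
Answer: $-1733892418$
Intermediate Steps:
$K{\left(L \right)} = -261 + L$ ($K{\left(L \right)} = \left(-36 + L\right) - 225 = -261 + L$)
$Y = -1734035311$ ($Y = \left(\left(-176\right) \left(-84\right) + 25643\right) \left(-42893\right) = \left(14784 + 25643\right) \left(-42893\right) = 40427 \left(-42893\right) = -1734035311$)
$K{\left(\left(-5\right) 34 \right)} + \left(143324 + Y\right) = \left(-261 - 170\right) + \left(143324 - 1734035311\right) = \left(-261 - 170\right) - 1733891987 = -431 - 1733891987 = -1733892418$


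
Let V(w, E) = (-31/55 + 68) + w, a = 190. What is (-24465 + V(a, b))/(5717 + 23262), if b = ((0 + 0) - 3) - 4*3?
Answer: -1331416/1593845 ≈ -0.83535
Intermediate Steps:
b = -15 (b = (0 - 3) - 12 = -3 - 12 = -15)
V(w, E) = 3709/55 + w (V(w, E) = (-31*1/55 + 68) + w = (-31/55 + 68) + w = 3709/55 + w)
(-24465 + V(a, b))/(5717 + 23262) = (-24465 + (3709/55 + 190))/(5717 + 23262) = (-24465 + 14159/55)/28979 = -1331416/55*1/28979 = -1331416/1593845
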